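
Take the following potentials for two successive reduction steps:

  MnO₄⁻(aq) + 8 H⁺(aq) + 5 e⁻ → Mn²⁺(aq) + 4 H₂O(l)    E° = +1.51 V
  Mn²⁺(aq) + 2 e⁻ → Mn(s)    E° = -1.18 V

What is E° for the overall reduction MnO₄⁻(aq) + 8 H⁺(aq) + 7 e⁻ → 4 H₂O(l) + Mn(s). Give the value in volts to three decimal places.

Standard free energies of sequential steps add: ΔG°₃ = ΔG°₁ + ΔG°₂, so n₃E°₃ = n₁E°₁ + n₂E°₂.
E°₃ = (5×+1.51 + 2×-1.18) / 7 = (+5.190) / 7 = +0.741 V.

+0.741 V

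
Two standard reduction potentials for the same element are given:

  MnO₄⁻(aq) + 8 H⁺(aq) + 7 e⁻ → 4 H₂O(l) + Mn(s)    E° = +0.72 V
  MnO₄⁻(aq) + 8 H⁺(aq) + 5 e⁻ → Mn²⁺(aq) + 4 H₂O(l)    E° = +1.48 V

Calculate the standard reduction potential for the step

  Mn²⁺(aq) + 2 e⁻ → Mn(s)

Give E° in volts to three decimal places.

Sequential free energies add, so n₃E°₃ = n₁E°₁ + n₂E°₂.
With n₃ = 7, and the known step contributing 5×(+1.48) V, the unknown satisfies 2·E° = 7×(+0.72) − 5×(+1.48) = -2.360.
E° = -2.360 / 2 = -1.180 V.

-1.180 V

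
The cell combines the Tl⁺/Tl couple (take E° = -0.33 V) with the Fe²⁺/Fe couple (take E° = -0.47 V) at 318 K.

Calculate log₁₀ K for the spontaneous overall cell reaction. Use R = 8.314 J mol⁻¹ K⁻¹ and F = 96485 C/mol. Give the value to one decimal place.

4.4

Cathode: Tl⁺/Tl; anode: Fe²⁺/Fe. E°cell = (-0.33) − (-0.47) = +0.14 V, with n = 2.
ΔG° = −nFE° = −RT ln K, so ln K = nFE°/(RT) = (2)(96485)(+0.14) / ((8.314)(318)) = 10.218.
log₁₀ K = 10.218 / ln 10 = 4.4.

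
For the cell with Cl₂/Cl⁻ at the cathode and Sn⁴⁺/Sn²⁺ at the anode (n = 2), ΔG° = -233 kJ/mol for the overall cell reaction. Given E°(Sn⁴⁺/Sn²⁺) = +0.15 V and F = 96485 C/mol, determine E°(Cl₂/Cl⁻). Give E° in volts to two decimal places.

E°cell = −ΔG°/(nF) = −(-233×10³)/((2)(96485)) = +1.207 V.
Since Cl₂/Cl⁻ is the cathode and Sn⁴⁺/Sn²⁺ the anode, E°cell = E°(Cl₂/Cl⁻) − E°(Sn⁴⁺/Sn²⁺).
So E°(Cl₂/Cl⁻) = E°cell + E°(Sn⁴⁺/Sn²⁺) = +1.207 + (+0.15) = +1.36 V.

+1.36 V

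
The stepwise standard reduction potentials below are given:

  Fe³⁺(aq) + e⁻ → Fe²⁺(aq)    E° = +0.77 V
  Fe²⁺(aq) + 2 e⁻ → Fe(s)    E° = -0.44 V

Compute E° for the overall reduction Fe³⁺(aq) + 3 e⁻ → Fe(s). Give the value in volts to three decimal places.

Standard free energies of sequential steps add: ΔG°₃ = ΔG°₁ + ΔG°₂, so n₃E°₃ = n₁E°₁ + n₂E°₂.
E°₃ = (1×+0.77 + 2×-0.44) / 3 = (-0.110) / 3 = -0.037 V.

-0.037 V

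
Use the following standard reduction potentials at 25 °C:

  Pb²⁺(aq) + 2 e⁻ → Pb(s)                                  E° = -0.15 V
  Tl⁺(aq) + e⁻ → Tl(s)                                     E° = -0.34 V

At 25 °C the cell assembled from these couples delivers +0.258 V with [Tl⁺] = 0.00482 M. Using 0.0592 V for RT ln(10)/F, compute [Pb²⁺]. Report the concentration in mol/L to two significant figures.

Pb²⁺/Pb is the cathode, Tl⁺/Tl the anode: E°cell = +0.19 V, n = 2.
Overall reaction: Pb²⁺(aq) + 2 Tl(s) → Pb(s) + 2 Tl⁺(aq); Q = [Tl⁺]^2/[Pb²⁺]^1.
From E = E° − (0.0592/n) log Q: log Q = (E° − E)·n/0.0592 = (+0.19 − (+0.258))·2/0.0592 = -2.2973.
So 1·log[Pb²⁺] = 2·log(0.00482) − log Q = -4.6339 − (-2.2973) = -2.3366; [Pb²⁺] = 10^(-2.3366) ≈ 0.0046 M.

0.0046 M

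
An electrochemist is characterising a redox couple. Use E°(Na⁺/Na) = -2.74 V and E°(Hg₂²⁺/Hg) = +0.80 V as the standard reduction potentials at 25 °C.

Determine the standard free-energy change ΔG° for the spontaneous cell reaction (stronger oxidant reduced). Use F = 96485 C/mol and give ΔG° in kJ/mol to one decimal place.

Hg₂²⁺/Hg (E° = +0.80 V) is the cathode; Na⁺/Na (E° = -2.74 V) is the anode, so E°cell = +3.54 V.
Balancing electrons gives n = 2 (lcm of 2 and 1).
ΔG° = −nFE° = −(2)(96485)(+3.54) = -683,114 J = -683.1 kJ/mol.

-683.1 kJ/mol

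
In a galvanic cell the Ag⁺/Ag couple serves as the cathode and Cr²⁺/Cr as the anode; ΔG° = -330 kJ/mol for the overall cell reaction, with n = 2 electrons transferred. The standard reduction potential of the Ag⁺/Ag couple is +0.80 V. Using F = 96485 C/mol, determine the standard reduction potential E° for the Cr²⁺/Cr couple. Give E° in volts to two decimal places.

-0.91 V

E°cell = −ΔG°/(nF) = −(-330×10³)/((2)(96485)) = +1.710 V.
Since Ag⁺/Ag is the cathode and Cr²⁺/Cr the anode, E°cell = E°(Ag⁺/Ag) − E°(Cr²⁺/Cr).
So E°(Cr²⁺/Cr) = E°(Ag⁺/Ag) − E°cell = (+0.80) − (+1.710) = -0.91 V.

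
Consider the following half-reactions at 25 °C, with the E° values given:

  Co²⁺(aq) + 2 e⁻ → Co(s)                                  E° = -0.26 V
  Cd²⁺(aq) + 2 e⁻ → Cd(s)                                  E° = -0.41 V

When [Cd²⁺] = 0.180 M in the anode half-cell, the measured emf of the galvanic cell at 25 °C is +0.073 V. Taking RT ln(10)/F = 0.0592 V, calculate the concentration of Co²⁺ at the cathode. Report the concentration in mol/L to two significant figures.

Co²⁺/Co is the cathode, Cd²⁺/Cd the anode: E°cell = +0.15 V, n = 2.
Overall reaction: Co²⁺(aq) + Cd(s) → Co(s) + Cd²⁺(aq); Q = [Cd²⁺]^1/[Co²⁺]^1.
From E = E° − (0.0592/n) log Q: log Q = (E° − E)·n/0.0592 = (+0.15 − (+0.073))·2/0.0592 = 2.6014.
So 1·log[Co²⁺] = 1·log(0.18) − log Q = -0.7447 − (2.6014) = -3.3461; [Co²⁺] = 10^(-3.3461) ≈ 0.00045 M.

0.00045 M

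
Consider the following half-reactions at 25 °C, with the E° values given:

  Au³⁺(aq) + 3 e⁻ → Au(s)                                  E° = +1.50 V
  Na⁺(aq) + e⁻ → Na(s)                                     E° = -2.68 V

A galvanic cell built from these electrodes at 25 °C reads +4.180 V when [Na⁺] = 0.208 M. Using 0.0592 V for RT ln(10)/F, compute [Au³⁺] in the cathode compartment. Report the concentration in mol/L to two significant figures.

Au³⁺/Au is the cathode, Na⁺/Na the anode: E°cell = +4.18 V, n = 3.
Overall reaction: Au³⁺(aq) + 3 Na(s) → Au(s) + 3 Na⁺(aq); Q = [Na⁺]^3/[Au³⁺]^1.
From E = E° − (0.0592/n) log Q: log Q = (E° − E)·n/0.0592 = (+4.18 − (+4.180))·3/0.0592 = 0.0000.
So 1·log[Au³⁺] = 3·log(0.208) − log Q = -2.0458 − (0.0000) = -2.0458; [Au³⁺] = 10^(-2.0458) ≈ 0.0090 M.

0.0090 M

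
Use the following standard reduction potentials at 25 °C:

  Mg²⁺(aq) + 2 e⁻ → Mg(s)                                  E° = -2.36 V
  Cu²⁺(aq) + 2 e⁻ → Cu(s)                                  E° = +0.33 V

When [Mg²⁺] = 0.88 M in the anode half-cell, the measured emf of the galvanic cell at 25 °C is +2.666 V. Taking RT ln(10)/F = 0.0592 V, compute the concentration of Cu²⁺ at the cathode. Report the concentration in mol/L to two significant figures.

0.14 M

Cu²⁺/Cu is the cathode, Mg²⁺/Mg the anode: E°cell = +2.69 V, n = 2.
Overall reaction: Cu²⁺(aq) + Mg(s) → Cu(s) + Mg²⁺(aq); Q = [Mg²⁺]^1/[Cu²⁺]^1.
From E = E° − (0.0592/n) log Q: log Q = (E° − E)·n/0.0592 = (+2.69 − (+2.666))·2/0.0592 = 0.8108.
So 1·log[Cu²⁺] = 1·log(0.88) − log Q = -0.0555 − (0.8108) = -0.8663; [Cu²⁺] = 10^(-0.8663) ≈ 0.14 M.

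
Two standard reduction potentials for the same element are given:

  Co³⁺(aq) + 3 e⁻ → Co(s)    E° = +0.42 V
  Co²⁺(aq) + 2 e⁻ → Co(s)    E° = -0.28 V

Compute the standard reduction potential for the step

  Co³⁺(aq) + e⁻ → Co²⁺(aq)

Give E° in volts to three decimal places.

+1.820 V

Sequential free energies add, so n₃E°₃ = n₁E°₁ + n₂E°₂.
With n₃ = 3, and the known step contributing 2×(-0.28) V, the unknown satisfies 1·E° = 3×(+0.42) − 2×(-0.28) = +1.820.
E° = +1.820 / 1 = +1.820 V.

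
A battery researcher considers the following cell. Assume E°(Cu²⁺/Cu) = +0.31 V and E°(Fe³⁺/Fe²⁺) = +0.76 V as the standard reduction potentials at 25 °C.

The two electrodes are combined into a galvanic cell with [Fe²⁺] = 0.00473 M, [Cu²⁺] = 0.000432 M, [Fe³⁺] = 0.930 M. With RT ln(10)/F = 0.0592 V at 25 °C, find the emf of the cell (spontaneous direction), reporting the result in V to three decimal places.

Fe³⁺/Fe²⁺ is the cathode (higher E°), Cu²⁺/Cu the anode: E°cell = +0.76 − (+0.31) = +0.45 V, n = 2.
Overall: 2 Fe³⁺(aq) + Cu(s) → 2 Fe²⁺(aq) + Cu²⁺(aq)
Q = [Fe²⁺]^2·[Cu²⁺] / ([Fe³⁺]^2); log Q = -7.952.
E = E° − (0.0592/n) log Q = +0.45 − (0.0592/2)(-7.952) = +0.685 V.

+0.685 V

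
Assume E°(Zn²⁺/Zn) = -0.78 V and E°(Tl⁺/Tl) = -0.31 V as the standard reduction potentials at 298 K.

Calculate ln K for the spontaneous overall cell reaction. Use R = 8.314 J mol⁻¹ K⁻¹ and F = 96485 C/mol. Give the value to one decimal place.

36.6

Cathode: Tl⁺/Tl; anode: Zn²⁺/Zn. E°cell = (-0.31) − (-0.78) = +0.47 V, with n = 2.
ΔG° = −nFE° = −RT ln K, so ln K = nFE°/(RT) = (2)(96485)(+0.47) / ((8.314)(298)) = 36.607.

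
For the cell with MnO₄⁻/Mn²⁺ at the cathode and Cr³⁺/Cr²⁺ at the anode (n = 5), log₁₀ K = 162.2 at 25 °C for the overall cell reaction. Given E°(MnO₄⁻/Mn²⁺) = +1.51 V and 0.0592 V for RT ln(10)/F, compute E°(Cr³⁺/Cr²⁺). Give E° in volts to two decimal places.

-0.41 V

E°cell = (0.0592/n)·log K = (0.0592/5)(162.2) = +1.920 V.
Since MnO₄⁻/Mn²⁺ is the cathode and Cr³⁺/Cr²⁺ the anode, E°cell = E°(MnO₄⁻/Mn²⁺) − E°(Cr³⁺/Cr²⁺).
So E°(Cr³⁺/Cr²⁺) = E°(MnO₄⁻/Mn²⁺) − E°cell = (+1.51) − (+1.920) = -0.41 V.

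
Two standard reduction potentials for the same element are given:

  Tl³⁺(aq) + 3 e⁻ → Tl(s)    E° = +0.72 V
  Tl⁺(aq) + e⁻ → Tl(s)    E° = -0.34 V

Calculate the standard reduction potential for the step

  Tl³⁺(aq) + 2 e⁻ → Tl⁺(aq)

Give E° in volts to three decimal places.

+1.250 V

Sequential free energies add, so n₃E°₃ = n₁E°₁ + n₂E°₂.
With n₃ = 3, and the known step contributing 1×(-0.34) V, the unknown satisfies 2·E° = 3×(+0.72) − 1×(-0.34) = +2.500.
E° = +2.500 / 2 = +1.250 V.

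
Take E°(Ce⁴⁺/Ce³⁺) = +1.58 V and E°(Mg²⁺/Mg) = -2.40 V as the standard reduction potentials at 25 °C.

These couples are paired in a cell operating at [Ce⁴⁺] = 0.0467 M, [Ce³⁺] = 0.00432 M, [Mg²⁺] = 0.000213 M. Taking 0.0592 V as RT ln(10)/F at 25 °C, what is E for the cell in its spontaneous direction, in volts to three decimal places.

Ce⁴⁺/Ce³⁺ is the cathode (higher E°), Mg²⁺/Mg the anode: E°cell = +1.58 − (-2.40) = +3.98 V, n = 2.
Overall: 2 Ce⁴⁺(aq) + Mg(s) → 2 Ce³⁺(aq) + Mg²⁺(aq)
Q = [Ce³⁺]^2·[Mg²⁺] / ([Ce⁴⁺]^2); log Q = -5.739.
E = E° − (0.0592/n) log Q = +3.98 − (0.0592/2)(-5.739) = +4.150 V.

+4.150 V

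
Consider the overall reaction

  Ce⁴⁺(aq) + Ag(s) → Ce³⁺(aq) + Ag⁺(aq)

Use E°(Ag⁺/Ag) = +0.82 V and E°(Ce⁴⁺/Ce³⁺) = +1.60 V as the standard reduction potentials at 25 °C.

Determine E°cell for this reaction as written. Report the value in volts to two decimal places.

+0.78 V

The Ce⁴⁺/Ce³⁺ couple has the higher reduction potential, so it is the cathode; Ag⁺/Ag is oxidised at the anode.
E°cell = E°(cathode) − E°(anode) = (+1.60) − (+0.82) = +0.78 V.
Since E°cell > 0, the reaction is spontaneous under standard conditions.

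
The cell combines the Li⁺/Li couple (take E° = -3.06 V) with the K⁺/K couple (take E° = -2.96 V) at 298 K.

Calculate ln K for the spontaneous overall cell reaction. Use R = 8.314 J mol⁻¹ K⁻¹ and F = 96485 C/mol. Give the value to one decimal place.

Cathode: K⁺/K; anode: Li⁺/Li. E°cell = (-2.96) − (-3.06) = +0.10 V, with n = 1.
ΔG° = −nFE° = −RT ln K, so ln K = nFE°/(RT) = (1)(96485)(+0.10) / ((8.314)(298)) = 3.894.

3.9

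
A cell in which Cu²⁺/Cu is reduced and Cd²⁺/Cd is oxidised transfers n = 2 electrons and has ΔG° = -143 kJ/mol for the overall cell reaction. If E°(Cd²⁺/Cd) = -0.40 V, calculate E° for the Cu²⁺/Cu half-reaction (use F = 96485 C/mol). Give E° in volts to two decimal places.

E°cell = −ΔG°/(nF) = −(-143×10³)/((2)(96485)) = +0.741 V.
Since Cu²⁺/Cu is the cathode and Cd²⁺/Cd the anode, E°cell = E°(Cu²⁺/Cu) − E°(Cd²⁺/Cd).
So E°(Cu²⁺/Cu) = E°cell + E°(Cd²⁺/Cd) = +0.741 + (-0.40) = +0.34 V.

+0.34 V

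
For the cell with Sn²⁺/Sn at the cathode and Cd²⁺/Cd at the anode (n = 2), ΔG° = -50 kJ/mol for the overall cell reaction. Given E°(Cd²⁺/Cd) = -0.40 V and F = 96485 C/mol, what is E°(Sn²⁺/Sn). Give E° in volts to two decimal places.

E°cell = −ΔG°/(nF) = −(-50×10³)/((2)(96485)) = +0.259 V.
Since Sn²⁺/Sn is the cathode and Cd²⁺/Cd the anode, E°cell = E°(Sn²⁺/Sn) − E°(Cd²⁺/Cd).
So E°(Sn²⁺/Sn) = E°cell + E°(Cd²⁺/Cd) = +0.259 + (-0.40) = -0.14 V.

-0.14 V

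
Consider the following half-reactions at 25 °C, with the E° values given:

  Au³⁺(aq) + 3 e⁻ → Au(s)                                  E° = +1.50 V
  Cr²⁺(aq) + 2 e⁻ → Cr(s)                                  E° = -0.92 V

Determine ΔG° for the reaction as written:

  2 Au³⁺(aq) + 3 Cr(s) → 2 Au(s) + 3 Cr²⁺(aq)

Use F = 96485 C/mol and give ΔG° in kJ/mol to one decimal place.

As written, Au³⁺/Au is reduced (cathode) and Cr²⁺/Cr is oxidised (anode), so E°cell = (+1.50) − (-0.92) = +2.42 V.
Balancing electrons gives n = 6.
ΔG° = −nFE° = −(6)(96485)(+2.42) = -1,400,962 J = -1401.0 kJ/mol.

-1401.0 kJ/mol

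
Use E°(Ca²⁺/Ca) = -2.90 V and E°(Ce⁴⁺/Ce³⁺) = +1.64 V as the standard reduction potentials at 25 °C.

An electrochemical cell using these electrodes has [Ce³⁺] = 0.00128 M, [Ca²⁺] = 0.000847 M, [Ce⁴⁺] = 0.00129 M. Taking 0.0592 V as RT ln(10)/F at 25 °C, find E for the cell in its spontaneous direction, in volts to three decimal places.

+4.631 V

Ce⁴⁺/Ce³⁺ is the cathode (higher E°), Ca²⁺/Ca the anode: E°cell = +1.64 − (-2.90) = +4.54 V, n = 2.
Overall: 2 Ce⁴⁺(aq) + Ca(s) → 2 Ce³⁺(aq) + Ca²⁺(aq)
Q = [Ce³⁺]^2·[Ca²⁺] / ([Ce⁴⁺]^2); log Q = -3.079.
E = E° − (0.0592/n) log Q = +4.54 − (0.0592/2)(-3.079) = +4.631 V.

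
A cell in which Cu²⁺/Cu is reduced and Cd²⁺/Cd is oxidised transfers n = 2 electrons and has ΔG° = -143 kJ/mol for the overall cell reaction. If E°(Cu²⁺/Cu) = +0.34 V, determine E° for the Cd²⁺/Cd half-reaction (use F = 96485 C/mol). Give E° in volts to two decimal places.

-0.40 V

E°cell = −ΔG°/(nF) = −(-143×10³)/((2)(96485)) = +0.741 V.
Since Cu²⁺/Cu is the cathode and Cd²⁺/Cd the anode, E°cell = E°(Cu²⁺/Cu) − E°(Cd²⁺/Cd).
So E°(Cd²⁺/Cd) = E°(Cu²⁺/Cu) − E°cell = (+0.34) − (+0.741) = -0.40 V.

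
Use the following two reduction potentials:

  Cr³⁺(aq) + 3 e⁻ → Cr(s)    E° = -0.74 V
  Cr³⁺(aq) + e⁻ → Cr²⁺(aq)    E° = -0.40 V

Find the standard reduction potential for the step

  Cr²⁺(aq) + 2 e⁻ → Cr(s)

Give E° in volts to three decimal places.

-0.910 V

Sequential free energies add, so n₃E°₃ = n₁E°₁ + n₂E°₂.
With n₃ = 3, and the known step contributing 1×(-0.40) V, the unknown satisfies 2·E° = 3×(-0.74) − 1×(-0.40) = -1.820.
E° = -1.820 / 2 = -0.910 V.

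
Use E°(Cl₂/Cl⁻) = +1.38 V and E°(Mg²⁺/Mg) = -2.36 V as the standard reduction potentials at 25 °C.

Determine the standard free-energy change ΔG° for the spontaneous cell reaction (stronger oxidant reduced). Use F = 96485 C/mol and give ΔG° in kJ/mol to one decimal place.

-721.7 kJ/mol

Cl₂/Cl⁻ (E° = +1.38 V) is the cathode; Mg²⁺/Mg (E° = -2.36 V) is the anode, so E°cell = +3.74 V.
Balancing electrons gives n = 2 (lcm of 2 and 2).
ΔG° = −nFE° = −(2)(96485)(+3.74) = -721,708 J = -721.7 kJ/mol.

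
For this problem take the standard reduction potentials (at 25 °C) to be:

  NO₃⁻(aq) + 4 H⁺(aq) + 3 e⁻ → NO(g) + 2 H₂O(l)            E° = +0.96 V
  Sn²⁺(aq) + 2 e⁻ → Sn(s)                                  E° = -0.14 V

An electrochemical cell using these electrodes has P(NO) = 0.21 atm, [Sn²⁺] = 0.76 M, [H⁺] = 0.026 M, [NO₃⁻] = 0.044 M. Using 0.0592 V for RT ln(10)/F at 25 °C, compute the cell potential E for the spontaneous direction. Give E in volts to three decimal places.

NO₃⁻/NO is the cathode (higher E°), Sn²⁺/Sn the anode: E°cell = +0.96 − (-0.14) = +1.10 V, n = 6.
Overall: 2 NO₃⁻(aq) + 8 H⁺(aq) + 3 Sn(s) → 2 NO(g) + 4 H₂O(l) + 3 Sn²⁺(aq)
Q = P(NO)^2·[Sn²⁺]^3 / ([NO₃⁻]^2·[H⁺]^8); log Q = 13.680.
E = E° − (0.0592/n) log Q = +1.10 − (0.0592/6)(13.680) = +0.965 V.

+0.965 V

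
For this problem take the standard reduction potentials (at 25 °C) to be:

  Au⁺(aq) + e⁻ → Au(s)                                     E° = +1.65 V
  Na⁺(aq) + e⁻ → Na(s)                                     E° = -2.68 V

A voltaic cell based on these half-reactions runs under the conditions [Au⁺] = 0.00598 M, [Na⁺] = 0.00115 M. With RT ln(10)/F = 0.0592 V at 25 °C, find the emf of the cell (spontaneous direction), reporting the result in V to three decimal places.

Au⁺/Au is the cathode (higher E°), Na⁺/Na the anode: E°cell = +1.65 − (-2.68) = +4.33 V, n = 1.
Overall: Au⁺(aq) + Na(s) → Au(s) + Na⁺(aq)
Q = [Na⁺] / ([Au⁺]); log Q = -0.716.
E = E° − (0.0592/n) log Q = +4.33 − (0.0592/1)(-0.716) = +4.372 V.

+4.372 V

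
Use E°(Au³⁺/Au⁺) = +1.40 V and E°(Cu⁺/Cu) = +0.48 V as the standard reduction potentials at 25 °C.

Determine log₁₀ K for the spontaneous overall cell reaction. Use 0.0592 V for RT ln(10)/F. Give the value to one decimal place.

Cathode: Au³⁺/Au⁺; anode: Cu⁺/Cu. E°cell = +0.92 V, n = 2.
log K = nE°cell / 0.0592 = (2)(+0.92) / 0.0592 = 31.1.

31.1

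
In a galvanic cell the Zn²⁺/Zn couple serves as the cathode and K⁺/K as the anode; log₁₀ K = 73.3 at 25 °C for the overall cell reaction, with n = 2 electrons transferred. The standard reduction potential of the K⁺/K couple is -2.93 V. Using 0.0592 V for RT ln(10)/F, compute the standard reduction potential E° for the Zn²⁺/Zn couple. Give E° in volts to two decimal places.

-0.76 V

E°cell = (0.0592/n)·log K = (0.0592/2)(73.3) = +2.170 V.
Since Zn²⁺/Zn is the cathode and K⁺/K the anode, E°cell = E°(Zn²⁺/Zn) − E°(K⁺/K).
So E°(Zn²⁺/Zn) = E°cell + E°(K⁺/K) = +2.170 + (-2.93) = -0.76 V.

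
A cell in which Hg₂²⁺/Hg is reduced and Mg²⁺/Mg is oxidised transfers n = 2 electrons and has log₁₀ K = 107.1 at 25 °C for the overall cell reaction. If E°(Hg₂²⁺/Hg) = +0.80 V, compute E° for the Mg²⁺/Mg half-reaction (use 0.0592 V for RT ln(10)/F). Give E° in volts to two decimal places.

-2.37 V

E°cell = (0.0592/n)·log K = (0.0592/2)(107.1) = +3.170 V.
Since Hg₂²⁺/Hg is the cathode and Mg²⁺/Mg the anode, E°cell = E°(Hg₂²⁺/Hg) − E°(Mg²⁺/Mg).
So E°(Mg²⁺/Mg) = E°(Hg₂²⁺/Hg) − E°cell = (+0.80) − (+3.170) = -2.37 V.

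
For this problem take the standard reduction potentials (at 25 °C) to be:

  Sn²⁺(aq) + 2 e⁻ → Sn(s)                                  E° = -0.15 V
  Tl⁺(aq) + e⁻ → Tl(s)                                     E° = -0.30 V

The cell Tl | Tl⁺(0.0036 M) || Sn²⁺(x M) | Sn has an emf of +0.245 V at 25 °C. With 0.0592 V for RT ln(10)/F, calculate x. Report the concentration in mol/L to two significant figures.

0.021 M

Sn²⁺/Sn is the cathode, Tl⁺/Tl the anode: E°cell = +0.15 V, n = 2.
Overall reaction: Sn²⁺(aq) + 2 Tl(s) → Sn(s) + 2 Tl⁺(aq); Q = [Tl⁺]^2/[Sn²⁺]^1.
From E = E° − (0.0592/n) log Q: log Q = (E° − E)·n/0.0592 = (+0.15 − (+0.245))·2/0.0592 = -3.2095.
So 1·log[Sn²⁺] = 2·log(0.0036) − log Q = -4.8874 − (-3.2095) = -1.6779; [Sn²⁺] = 10^(-1.6779) ≈ 0.021 M.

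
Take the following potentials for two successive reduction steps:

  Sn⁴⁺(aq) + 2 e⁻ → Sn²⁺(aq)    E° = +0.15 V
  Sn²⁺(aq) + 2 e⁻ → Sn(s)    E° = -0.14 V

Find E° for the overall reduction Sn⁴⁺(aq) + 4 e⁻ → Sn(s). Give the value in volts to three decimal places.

Adding the free-energy changes (−nFE°) of the two steps gives −n₃FE°₃ = −n₁FE°₁ − n₂FE°₂.
E°₃ = (2×+0.15 + 2×-0.14) / 4 = (+0.020) / 4 = +0.005 V.

+0.005 V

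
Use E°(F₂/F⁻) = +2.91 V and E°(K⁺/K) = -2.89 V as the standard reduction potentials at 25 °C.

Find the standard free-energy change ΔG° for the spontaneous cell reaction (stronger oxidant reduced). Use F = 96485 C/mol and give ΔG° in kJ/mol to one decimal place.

-1119.2 kJ/mol

F₂/F⁻ (E° = +2.91 V) is the cathode; K⁺/K (E° = -2.89 V) is the anode, so E°cell = +5.80 V.
Balancing electrons gives n = 2 (lcm of 2 and 1).
ΔG° = −nFE° = −(2)(96485)(+5.80) = -1,119,226 J = -1119.2 kJ/mol.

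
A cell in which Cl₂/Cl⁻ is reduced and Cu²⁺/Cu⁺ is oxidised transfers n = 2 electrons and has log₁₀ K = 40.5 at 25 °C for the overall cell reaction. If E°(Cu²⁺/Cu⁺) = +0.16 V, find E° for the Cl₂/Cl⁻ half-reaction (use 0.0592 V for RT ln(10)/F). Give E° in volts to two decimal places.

+1.36 V

E°cell = (0.0592/n)·log K = (0.0592/2)(40.5) = +1.199 V.
Since Cl₂/Cl⁻ is the cathode and Cu²⁺/Cu⁺ the anode, E°cell = E°(Cl₂/Cl⁻) − E°(Cu²⁺/Cu⁺).
So E°(Cl₂/Cl⁻) = E°cell + E°(Cu²⁺/Cu⁺) = +1.199 + (+0.16) = +1.36 V.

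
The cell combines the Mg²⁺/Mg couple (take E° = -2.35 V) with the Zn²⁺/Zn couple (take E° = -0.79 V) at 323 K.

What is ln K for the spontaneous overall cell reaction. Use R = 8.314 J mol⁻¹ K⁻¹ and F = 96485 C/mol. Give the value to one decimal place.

Cathode: Zn²⁺/Zn; anode: Mg²⁺/Mg. E°cell = (-0.79) − (-2.35) = +1.56 V, with n = 2.
ΔG° = −nFE° = −RT ln K, so ln K = nFE°/(RT) = (2)(96485)(+1.56) / ((8.314)(323)) = 112.099.

112.1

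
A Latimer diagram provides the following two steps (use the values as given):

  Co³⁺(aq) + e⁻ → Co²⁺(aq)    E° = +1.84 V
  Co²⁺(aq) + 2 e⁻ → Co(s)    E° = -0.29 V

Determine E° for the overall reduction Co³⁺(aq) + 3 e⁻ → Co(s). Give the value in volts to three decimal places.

Standard free energies of sequential steps add: ΔG°₃ = ΔG°₁ + ΔG°₂, so n₃E°₃ = n₁E°₁ + n₂E°₂.
E°₃ = (1×+1.84 + 2×-0.29) / 3 = (+1.260) / 3 = +0.420 V.

+0.420 V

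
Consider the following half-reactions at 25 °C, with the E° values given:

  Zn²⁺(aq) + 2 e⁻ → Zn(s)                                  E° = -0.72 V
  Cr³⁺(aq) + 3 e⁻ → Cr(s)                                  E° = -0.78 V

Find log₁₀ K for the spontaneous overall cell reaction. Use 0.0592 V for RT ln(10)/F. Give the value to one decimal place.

Cathode: Zn²⁺/Zn; anode: Cr³⁺/Cr. E°cell = +0.06 V, n = 6.
log K = nE°cell / 0.0592 = (6)(+0.06) / 0.0592 = 6.1.

6.1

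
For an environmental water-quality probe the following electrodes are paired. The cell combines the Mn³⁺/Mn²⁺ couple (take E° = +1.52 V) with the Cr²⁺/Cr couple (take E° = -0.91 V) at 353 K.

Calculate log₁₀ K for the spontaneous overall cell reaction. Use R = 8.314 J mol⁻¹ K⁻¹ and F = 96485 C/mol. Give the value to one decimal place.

69.4

Cathode: Mn³⁺/Mn²⁺; anode: Cr²⁺/Cr. E°cell = (+1.52) − (-0.91) = +2.43 V, with n = 2.
ΔG° = −nFE° = −RT ln K, so ln K = nFE°/(RT) = (2)(96485)(+2.43) / ((8.314)(353)) = 159.776.
log₁₀ K = 159.776 / ln 10 = 69.4.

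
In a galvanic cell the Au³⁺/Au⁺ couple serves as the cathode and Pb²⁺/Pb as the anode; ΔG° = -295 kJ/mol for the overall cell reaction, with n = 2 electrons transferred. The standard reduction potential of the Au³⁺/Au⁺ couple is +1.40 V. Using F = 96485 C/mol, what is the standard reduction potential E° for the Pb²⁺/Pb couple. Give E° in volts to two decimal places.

-0.13 V

E°cell = −ΔG°/(nF) = −(-295×10³)/((2)(96485)) = +1.529 V.
Since Au³⁺/Au⁺ is the cathode and Pb²⁺/Pb the anode, E°cell = E°(Au³⁺/Au⁺) − E°(Pb²⁺/Pb).
So E°(Pb²⁺/Pb) = E°(Au³⁺/Au⁺) − E°cell = (+1.40) − (+1.529) = -0.13 V.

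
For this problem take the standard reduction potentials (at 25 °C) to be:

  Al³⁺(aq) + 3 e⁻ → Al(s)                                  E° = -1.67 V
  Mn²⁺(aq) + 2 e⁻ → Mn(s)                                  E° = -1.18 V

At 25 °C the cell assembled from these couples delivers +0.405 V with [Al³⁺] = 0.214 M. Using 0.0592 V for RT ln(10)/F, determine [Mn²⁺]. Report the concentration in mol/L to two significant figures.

0.00048 M

Mn²⁺/Mn is the cathode, Al³⁺/Al the anode: E°cell = +0.49 V, n = 6.
Overall reaction: 3 Mn²⁺(aq) + 2 Al(s) → 3 Mn(s) + 2 Al³⁺(aq); Q = [Al³⁺]^2/[Mn²⁺]^3.
From E = E° − (0.0592/n) log Q: log Q = (E° − E)·n/0.0592 = (+0.49 − (+0.405))·6/0.0592 = 8.6149.
So 3·log[Mn²⁺] = 2·log(0.214) − log Q = -1.3392 − (8.6149) = -9.9541; log[Mn²⁺] = -9.9541 / 3 = -3.3180; [Mn²⁺] = 10^(-3.3180) ≈ 0.00048 M.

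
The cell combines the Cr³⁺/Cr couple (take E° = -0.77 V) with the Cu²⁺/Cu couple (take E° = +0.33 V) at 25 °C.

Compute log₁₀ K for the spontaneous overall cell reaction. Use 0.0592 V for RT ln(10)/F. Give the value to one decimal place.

Cathode: Cu²⁺/Cu; anode: Cr³⁺/Cr. E°cell = +1.10 V, n = 6.
log K = nE°cell / 0.0592 = (6)(+1.10) / 0.0592 = 111.5.

111.5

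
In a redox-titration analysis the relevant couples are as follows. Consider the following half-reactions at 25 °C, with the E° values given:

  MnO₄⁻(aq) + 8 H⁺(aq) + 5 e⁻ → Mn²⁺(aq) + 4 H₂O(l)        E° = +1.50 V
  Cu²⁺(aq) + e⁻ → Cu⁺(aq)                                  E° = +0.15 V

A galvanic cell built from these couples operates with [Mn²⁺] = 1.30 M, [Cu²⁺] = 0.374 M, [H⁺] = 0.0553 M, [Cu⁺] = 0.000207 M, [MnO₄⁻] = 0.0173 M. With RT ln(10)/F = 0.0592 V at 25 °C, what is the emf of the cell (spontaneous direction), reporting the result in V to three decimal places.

MnO₄⁻/Mn²⁺ is the cathode (higher E°), Cu²⁺/Cu⁺ the anode: E°cell = +1.50 − (+0.15) = +1.35 V, n = 5.
Overall: MnO₄⁻(aq) + 8 H⁺(aq) + 5 Cu⁺(aq) → Mn²⁺(aq) + 4 H₂O(l) + 5 Cu²⁺(aq)
Q = [Mn²⁺]·[Cu²⁺]^5 / ([MnO₄⁻]·[H⁺]^8·[Cu⁺]^5); log Q = 28.219.
E = E° − (0.0592/n) log Q = +1.35 − (0.0592/5)(28.219) = +1.016 V.

+1.016 V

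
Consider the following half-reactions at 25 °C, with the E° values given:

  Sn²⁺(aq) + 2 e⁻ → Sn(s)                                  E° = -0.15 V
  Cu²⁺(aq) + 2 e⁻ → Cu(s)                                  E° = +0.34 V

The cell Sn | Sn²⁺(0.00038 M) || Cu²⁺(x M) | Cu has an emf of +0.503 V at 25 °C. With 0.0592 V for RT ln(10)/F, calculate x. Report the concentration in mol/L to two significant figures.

Cu²⁺/Cu is the cathode, Sn²⁺/Sn the anode: E°cell = +0.49 V, n = 2.
Overall reaction: Cu²⁺(aq) + Sn(s) → Cu(s) + Sn²⁺(aq); Q = [Sn²⁺]^1/[Cu²⁺]^1.
From E = E° − (0.0592/n) log Q: log Q = (E° − E)·n/0.0592 = (+0.49 − (+0.503))·2/0.0592 = -0.4392.
So 1·log[Cu²⁺] = 1·log(0.00038) − log Q = -3.4202 − (-0.4392) = -2.9810; [Cu²⁺] = 10^(-2.9810) ≈ 0.0010 M.

0.0010 M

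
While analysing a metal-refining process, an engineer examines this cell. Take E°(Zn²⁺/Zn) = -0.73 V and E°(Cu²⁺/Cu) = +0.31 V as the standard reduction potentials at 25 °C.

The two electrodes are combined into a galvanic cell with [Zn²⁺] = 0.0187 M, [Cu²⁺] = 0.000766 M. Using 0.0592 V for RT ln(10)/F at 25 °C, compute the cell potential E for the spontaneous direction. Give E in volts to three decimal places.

Cu²⁺/Cu is the cathode (higher E°), Zn²⁺/Zn the anode: E°cell = +0.31 − (-0.73) = +1.04 V, n = 2.
Overall: Cu²⁺(aq) + Zn(s) → Cu(s) + Zn²⁺(aq)
Q = [Zn²⁺] / ([Cu²⁺]); log Q = 1.388.
E = E° − (0.0592/n) log Q = +1.04 − (0.0592/2)(1.388) = +0.999 V.

+0.999 V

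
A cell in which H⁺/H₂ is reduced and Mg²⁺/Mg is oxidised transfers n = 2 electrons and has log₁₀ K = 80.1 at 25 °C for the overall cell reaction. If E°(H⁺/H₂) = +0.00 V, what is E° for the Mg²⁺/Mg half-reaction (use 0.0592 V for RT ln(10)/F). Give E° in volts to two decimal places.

-2.37 V

E°cell = (0.0592/n)·log K = (0.0592/2)(80.1) = +2.371 V.
Since H⁺/H₂ is the cathode and Mg²⁺/Mg the anode, E°cell = E°(H⁺/H₂) − E°(Mg²⁺/Mg).
So E°(Mg²⁺/Mg) = E°(H⁺/H₂) − E°cell = (+0.00) − (+2.371) = -2.37 V.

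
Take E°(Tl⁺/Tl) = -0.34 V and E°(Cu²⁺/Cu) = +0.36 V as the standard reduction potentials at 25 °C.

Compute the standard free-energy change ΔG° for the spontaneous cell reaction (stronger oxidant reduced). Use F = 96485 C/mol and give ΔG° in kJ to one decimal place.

-135.1 kJ

Cu²⁺/Cu (E° = +0.36 V) is the cathode; Tl⁺/Tl (E° = -0.34 V) is the anode, so E°cell = +0.70 V.
Balancing electrons gives n = 2 (lcm of 2 and 1).
ΔG° = −nFE° = −(2)(96485)(+0.70) = -135,079 J = -135.1 kJ.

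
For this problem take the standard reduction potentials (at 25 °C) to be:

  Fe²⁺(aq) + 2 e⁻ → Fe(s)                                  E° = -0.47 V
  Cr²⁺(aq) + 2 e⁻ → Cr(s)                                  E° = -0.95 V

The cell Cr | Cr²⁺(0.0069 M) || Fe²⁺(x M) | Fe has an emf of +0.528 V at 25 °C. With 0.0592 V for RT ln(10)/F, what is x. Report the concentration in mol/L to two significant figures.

0.29 M

Fe²⁺/Fe is the cathode, Cr²⁺/Cr the anode: E°cell = +0.48 V, n = 2.
Overall reaction: Fe²⁺(aq) + Cr(s) → Fe(s) + Cr²⁺(aq); Q = [Cr²⁺]^1/[Fe²⁺]^1.
From E = E° − (0.0592/n) log Q: log Q = (E° − E)·n/0.0592 = (+0.48 − (+0.528))·2/0.0592 = -1.6216.
So 1·log[Fe²⁺] = 1·log(0.0069) − log Q = -2.1612 − (-1.6216) = -0.5396; [Fe²⁺] = 10^(-0.5396) ≈ 0.29 M.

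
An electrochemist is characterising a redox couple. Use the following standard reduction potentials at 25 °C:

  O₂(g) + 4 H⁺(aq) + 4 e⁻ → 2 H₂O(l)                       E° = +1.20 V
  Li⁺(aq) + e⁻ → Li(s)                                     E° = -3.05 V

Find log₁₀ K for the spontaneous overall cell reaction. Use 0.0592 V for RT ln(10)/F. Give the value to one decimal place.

287.2

Cathode: O₂/H₂O; anode: Li⁺/Li. E°cell = +4.25 V, n = 4.
log K = nE°cell / 0.0592 = (4)(+4.25) / 0.0592 = 287.2.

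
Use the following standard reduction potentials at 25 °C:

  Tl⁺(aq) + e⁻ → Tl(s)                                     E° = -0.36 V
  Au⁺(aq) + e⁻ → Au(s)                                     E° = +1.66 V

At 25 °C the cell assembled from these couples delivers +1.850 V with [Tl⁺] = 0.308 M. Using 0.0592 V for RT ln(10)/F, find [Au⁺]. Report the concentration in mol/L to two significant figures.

Au⁺/Au is the cathode, Tl⁺/Tl the anode: E°cell = +2.02 V, n = 1.
Overall reaction: Au⁺(aq) + Tl(s) → Au(s) + Tl⁺(aq); Q = [Tl⁺]^1/[Au⁺]^1.
From E = E° − (0.0592/n) log Q: log Q = (E° − E)·n/0.0592 = (+2.02 − (+1.850))·1/0.0592 = 2.8716.
So 1·log[Au⁺] = 1·log(0.308) − log Q = -0.5114 − (2.8716) = -3.3830; [Au⁺] = 10^(-3.3830) ≈ 0.00041 M.

0.00041 M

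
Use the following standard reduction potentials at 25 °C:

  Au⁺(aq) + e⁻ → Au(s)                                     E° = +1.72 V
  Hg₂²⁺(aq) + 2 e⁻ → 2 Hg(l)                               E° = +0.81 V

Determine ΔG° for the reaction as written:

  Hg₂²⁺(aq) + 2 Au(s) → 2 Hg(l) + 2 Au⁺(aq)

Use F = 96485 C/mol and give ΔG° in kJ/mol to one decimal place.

As written, Hg₂²⁺/Hg is reduced (cathode) and Au⁺/Au is oxidised (anode), so E°cell = (+0.81) − (+1.72) = -0.91 V.
Balancing electrons gives n = 2.
ΔG° = −nFE° = −(2)(96485)(-0.91) = 175,603 J = +175.6 kJ/mol.

+175.6 kJ/mol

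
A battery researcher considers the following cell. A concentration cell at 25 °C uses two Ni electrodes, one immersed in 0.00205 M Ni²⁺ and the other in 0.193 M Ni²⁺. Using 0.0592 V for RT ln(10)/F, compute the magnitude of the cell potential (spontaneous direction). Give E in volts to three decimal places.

For a concentration cell E°cell = 0. The 0.193 M side is the cathode (reduction is favoured where [Ni²⁺] is higher).
With n = 2, E = −(0.0592/2) log([Ni²⁺]ₐₙ/[Ni²⁺]꜀ₐₜ) = −(0.0592/2) log(0.00205/0.193) = −(0.0592/2)(-1.974) = +0.058 V.

+0.058 V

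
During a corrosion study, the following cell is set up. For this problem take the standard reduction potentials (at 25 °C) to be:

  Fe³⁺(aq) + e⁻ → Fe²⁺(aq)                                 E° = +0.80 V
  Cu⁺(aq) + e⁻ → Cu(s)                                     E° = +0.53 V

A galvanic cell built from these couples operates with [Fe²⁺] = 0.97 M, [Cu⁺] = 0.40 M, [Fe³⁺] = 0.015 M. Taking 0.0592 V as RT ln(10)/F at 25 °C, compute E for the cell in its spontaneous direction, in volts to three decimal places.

Fe³⁺/Fe²⁺ is the cathode (higher E°), Cu⁺/Cu the anode: E°cell = +0.80 − (+0.53) = +0.27 V, n = 1.
Overall: Fe³⁺(aq) + Cu(s) → Fe²⁺(aq) + Cu⁺(aq)
Q = [Fe²⁺]·[Cu⁺] / ([Fe³⁺]); log Q = 1.413.
E = E° − (0.0592/n) log Q = +0.27 − (0.0592/1)(1.413) = +0.186 V.

+0.186 V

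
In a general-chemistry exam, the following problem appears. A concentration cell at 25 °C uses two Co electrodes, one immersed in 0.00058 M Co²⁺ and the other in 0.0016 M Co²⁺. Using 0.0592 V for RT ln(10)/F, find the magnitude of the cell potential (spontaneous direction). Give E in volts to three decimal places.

For a concentration cell E°cell = 0. The 0.0016 M side is the cathode (reduction is favoured where [Co²⁺] is higher).
With n = 2, E = −(0.0592/2) log([Co²⁺]ₐₙ/[Co²⁺]꜀ₐₜ) = −(0.0592/2) log(0.00058/0.0016) = −(0.0592/2)(-0.441) = +0.013 V.

+0.013 V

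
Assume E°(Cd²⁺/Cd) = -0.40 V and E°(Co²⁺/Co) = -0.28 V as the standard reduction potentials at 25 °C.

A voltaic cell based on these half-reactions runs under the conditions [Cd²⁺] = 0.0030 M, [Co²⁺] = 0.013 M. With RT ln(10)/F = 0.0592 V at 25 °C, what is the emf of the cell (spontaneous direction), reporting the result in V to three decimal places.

+0.139 V

Co²⁺/Co is the cathode (higher E°), Cd²⁺/Cd the anode: E°cell = -0.28 − (-0.40) = +0.12 V, n = 2.
Overall: Co²⁺(aq) + Cd(s) → Co(s) + Cd²⁺(aq)
Q = [Cd²⁺] / ([Co²⁺]); log Q = -0.637.
E = E° − (0.0592/n) log Q = +0.12 − (0.0592/2)(-0.637) = +0.139 V.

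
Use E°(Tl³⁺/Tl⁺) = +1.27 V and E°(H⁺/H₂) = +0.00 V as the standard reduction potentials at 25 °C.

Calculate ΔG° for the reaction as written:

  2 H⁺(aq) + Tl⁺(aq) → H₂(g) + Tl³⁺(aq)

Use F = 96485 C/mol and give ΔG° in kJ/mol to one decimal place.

+245.1 kJ/mol

As written, H⁺/H₂ is reduced (cathode) and Tl³⁺/Tl⁺ is oxidised (anode), so E°cell = (+0.00) − (+1.27) = -1.27 V.
Balancing electrons gives n = 2.
ΔG° = −nFE° = −(2)(96485)(-1.27) = 245,072 J = +245.1 kJ/mol.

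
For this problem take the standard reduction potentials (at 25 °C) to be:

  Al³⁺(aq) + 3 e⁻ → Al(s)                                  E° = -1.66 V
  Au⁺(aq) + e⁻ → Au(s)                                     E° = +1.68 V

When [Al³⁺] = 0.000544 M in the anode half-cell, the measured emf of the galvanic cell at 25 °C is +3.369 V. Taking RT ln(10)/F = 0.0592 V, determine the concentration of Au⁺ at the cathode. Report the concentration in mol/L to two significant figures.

0.25 M

Au⁺/Au is the cathode, Al³⁺/Al the anode: E°cell = +3.34 V, n = 3.
Overall reaction: 3 Au⁺(aq) + Al(s) → 3 Au(s) + Al³⁺(aq); Q = [Al³⁺]^1/[Au⁺]^3.
From E = E° − (0.0592/n) log Q: log Q = (E° − E)·n/0.0592 = (+3.34 − (+3.369))·3/0.0592 = -1.4696.
So 3·log[Au⁺] = 1·log(0.000544) − log Q = -3.2644 − (-1.4696) = -1.7948; log[Au⁺] = -1.7948 / 3 = -0.5983; [Au⁺] = 10^(-0.5983) ≈ 0.25 M.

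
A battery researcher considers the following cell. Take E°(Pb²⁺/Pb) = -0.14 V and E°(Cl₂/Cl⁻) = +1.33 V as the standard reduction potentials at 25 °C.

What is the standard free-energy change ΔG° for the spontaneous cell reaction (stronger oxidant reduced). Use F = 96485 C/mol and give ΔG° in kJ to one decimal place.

-283.7 kJ

Cl₂/Cl⁻ (E° = +1.33 V) is the cathode; Pb²⁺/Pb (E° = -0.14 V) is the anode, so E°cell = +1.47 V.
Balancing electrons gives n = 2 (lcm of 2 and 2).
ΔG° = −nFE° = −(2)(96485)(+1.47) = -283,666 J = -283.7 kJ.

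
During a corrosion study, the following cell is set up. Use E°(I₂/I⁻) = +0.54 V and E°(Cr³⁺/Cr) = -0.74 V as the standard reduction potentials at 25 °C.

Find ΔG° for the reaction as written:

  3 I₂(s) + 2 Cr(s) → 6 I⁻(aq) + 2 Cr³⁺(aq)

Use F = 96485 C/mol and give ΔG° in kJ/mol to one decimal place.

As written, I₂/I⁻ is reduced (cathode) and Cr³⁺/Cr is oxidised (anode), so E°cell = (+0.54) − (-0.74) = +1.28 V.
Balancing electrons gives n = 6.
ΔG° = −nFE° = −(6)(96485)(+1.28) = -741,005 J = -741.0 kJ/mol.

-741.0 kJ/mol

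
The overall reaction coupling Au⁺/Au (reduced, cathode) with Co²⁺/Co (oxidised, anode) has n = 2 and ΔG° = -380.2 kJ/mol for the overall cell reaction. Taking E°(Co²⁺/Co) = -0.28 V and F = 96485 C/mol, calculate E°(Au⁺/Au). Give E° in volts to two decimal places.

+1.69 V

E°cell = −ΔG°/(nF) = −(-380.2×10³)/((2)(96485)) = +1.970 V.
Since Au⁺/Au is the cathode and Co²⁺/Co the anode, E°cell = E°(Au⁺/Au) − E°(Co²⁺/Co).
So E°(Au⁺/Au) = E°cell + E°(Co²⁺/Co) = +1.970 + (-0.28) = +1.69 V.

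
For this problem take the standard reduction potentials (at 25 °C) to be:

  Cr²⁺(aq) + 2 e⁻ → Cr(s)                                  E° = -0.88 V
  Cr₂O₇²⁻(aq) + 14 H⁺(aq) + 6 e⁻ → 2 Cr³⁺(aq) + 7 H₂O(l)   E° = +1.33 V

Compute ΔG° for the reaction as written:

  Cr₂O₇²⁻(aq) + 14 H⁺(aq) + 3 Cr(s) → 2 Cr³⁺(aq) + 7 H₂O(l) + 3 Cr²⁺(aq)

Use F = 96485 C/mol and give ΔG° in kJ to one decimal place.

As written, Cr₂O₇²⁻/Cr³⁺ is reduced (cathode) and Cr²⁺/Cr is oxidised (anode), so E°cell = (+1.33) − (-0.88) = +2.21 V.
Balancing electrons gives n = 6.
ΔG° = −nFE° = −(6)(96485)(+2.21) = -1,279,391 J = -1279.4 kJ.

-1279.4 kJ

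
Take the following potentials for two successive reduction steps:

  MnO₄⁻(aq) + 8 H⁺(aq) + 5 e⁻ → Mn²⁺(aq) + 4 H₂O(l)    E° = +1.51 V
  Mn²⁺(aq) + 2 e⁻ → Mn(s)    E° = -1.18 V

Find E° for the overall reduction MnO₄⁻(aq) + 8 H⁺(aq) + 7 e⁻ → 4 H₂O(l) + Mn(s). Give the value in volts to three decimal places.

+0.741 V

Standard free energies of sequential steps add: ΔG°₃ = ΔG°₁ + ΔG°₂, so n₃E°₃ = n₁E°₁ + n₂E°₂.
E°₃ = (5×+1.51 + 2×-1.18) / 7 = (+5.190) / 7 = +0.741 V.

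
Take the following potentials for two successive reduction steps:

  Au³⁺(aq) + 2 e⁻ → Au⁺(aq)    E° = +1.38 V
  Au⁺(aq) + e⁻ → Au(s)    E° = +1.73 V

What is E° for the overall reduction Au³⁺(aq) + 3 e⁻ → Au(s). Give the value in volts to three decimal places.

Standard free energies of sequential steps add: ΔG°₃ = ΔG°₁ + ΔG°₂, so n₃E°₃ = n₁E°₁ + n₂E°₂.
E°₃ = (2×+1.38 + 1×+1.73) / 3 = (+4.490) / 3 = +1.497 V.
Simply averaging or adding the two E° values would be wrong; the electron-weighted sum is required.

+1.497 V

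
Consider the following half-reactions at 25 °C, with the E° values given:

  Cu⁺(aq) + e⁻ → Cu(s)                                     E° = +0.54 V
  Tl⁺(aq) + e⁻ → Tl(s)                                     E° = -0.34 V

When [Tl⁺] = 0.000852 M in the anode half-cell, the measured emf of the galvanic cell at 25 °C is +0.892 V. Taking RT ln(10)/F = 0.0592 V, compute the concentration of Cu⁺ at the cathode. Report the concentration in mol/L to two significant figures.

Cu⁺/Cu is the cathode, Tl⁺/Tl the anode: E°cell = +0.88 V, n = 1.
Overall reaction: Cu⁺(aq) + Tl(s) → Cu(s) + Tl⁺(aq); Q = [Tl⁺]^1/[Cu⁺]^1.
From E = E° − (0.0592/n) log Q: log Q = (E° − E)·n/0.0592 = (+0.88 − (+0.892))·1/0.0592 = -0.2027.
So 1·log[Cu⁺] = 1·log(0.000852) − log Q = -3.0696 − (-0.2027) = -2.8669; [Cu⁺] = 10^(-2.8669) ≈ 0.0014 M.

0.0014 M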